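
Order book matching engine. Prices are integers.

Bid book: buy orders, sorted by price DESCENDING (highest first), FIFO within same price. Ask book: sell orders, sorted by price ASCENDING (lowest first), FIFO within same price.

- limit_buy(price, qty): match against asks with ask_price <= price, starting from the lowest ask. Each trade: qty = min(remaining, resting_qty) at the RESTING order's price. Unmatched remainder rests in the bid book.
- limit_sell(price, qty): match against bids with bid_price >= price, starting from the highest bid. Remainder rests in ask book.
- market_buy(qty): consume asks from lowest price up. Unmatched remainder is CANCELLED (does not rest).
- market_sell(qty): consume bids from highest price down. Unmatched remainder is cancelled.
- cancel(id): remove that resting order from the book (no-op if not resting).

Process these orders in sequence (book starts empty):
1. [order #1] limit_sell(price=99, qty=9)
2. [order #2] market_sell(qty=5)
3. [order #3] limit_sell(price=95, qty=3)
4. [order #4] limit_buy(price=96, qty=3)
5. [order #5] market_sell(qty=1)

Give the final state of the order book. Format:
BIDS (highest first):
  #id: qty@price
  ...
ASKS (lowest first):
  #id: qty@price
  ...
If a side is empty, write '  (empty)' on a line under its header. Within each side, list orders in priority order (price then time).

After op 1 [order #1] limit_sell(price=99, qty=9): fills=none; bids=[-] asks=[#1:9@99]
After op 2 [order #2] market_sell(qty=5): fills=none; bids=[-] asks=[#1:9@99]
After op 3 [order #3] limit_sell(price=95, qty=3): fills=none; bids=[-] asks=[#3:3@95 #1:9@99]
After op 4 [order #4] limit_buy(price=96, qty=3): fills=#4x#3:3@95; bids=[-] asks=[#1:9@99]
After op 5 [order #5] market_sell(qty=1): fills=none; bids=[-] asks=[#1:9@99]

Answer: BIDS (highest first):
  (empty)
ASKS (lowest first):
  #1: 9@99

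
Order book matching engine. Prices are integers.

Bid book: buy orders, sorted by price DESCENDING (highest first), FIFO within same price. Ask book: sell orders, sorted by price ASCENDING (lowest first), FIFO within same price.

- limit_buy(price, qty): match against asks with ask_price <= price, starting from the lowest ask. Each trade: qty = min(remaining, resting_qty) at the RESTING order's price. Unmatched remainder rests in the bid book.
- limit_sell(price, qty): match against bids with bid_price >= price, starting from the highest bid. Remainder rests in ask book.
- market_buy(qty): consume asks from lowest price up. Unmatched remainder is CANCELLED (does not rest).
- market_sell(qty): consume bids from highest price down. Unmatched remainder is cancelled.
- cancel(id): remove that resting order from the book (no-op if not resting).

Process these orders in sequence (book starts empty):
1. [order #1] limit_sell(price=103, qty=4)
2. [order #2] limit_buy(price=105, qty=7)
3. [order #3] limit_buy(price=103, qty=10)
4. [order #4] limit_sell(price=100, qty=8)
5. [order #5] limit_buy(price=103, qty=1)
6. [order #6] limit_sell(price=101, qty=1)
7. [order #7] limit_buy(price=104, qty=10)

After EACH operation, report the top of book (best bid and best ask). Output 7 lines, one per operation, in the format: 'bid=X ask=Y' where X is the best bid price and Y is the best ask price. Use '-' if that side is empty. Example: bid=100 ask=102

After op 1 [order #1] limit_sell(price=103, qty=4): fills=none; bids=[-] asks=[#1:4@103]
After op 2 [order #2] limit_buy(price=105, qty=7): fills=#2x#1:4@103; bids=[#2:3@105] asks=[-]
After op 3 [order #3] limit_buy(price=103, qty=10): fills=none; bids=[#2:3@105 #3:10@103] asks=[-]
After op 4 [order #4] limit_sell(price=100, qty=8): fills=#2x#4:3@105 #3x#4:5@103; bids=[#3:5@103] asks=[-]
After op 5 [order #5] limit_buy(price=103, qty=1): fills=none; bids=[#3:5@103 #5:1@103] asks=[-]
After op 6 [order #6] limit_sell(price=101, qty=1): fills=#3x#6:1@103; bids=[#3:4@103 #5:1@103] asks=[-]
After op 7 [order #7] limit_buy(price=104, qty=10): fills=none; bids=[#7:10@104 #3:4@103 #5:1@103] asks=[-]

Answer: bid=- ask=103
bid=105 ask=-
bid=105 ask=-
bid=103 ask=-
bid=103 ask=-
bid=103 ask=-
bid=104 ask=-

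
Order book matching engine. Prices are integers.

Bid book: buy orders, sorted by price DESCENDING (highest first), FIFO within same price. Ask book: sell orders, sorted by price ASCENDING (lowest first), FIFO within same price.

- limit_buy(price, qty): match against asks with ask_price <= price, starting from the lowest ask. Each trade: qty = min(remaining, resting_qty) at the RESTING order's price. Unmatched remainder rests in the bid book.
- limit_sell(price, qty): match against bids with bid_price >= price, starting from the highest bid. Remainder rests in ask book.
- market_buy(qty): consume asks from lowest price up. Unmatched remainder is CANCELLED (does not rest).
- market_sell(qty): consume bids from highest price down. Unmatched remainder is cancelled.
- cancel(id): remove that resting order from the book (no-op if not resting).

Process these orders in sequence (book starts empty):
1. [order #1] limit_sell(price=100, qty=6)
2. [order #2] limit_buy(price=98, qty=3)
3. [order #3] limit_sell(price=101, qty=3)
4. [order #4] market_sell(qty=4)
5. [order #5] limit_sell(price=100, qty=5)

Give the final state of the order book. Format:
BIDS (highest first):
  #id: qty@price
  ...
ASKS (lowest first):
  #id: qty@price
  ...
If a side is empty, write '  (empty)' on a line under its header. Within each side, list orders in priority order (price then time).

After op 1 [order #1] limit_sell(price=100, qty=6): fills=none; bids=[-] asks=[#1:6@100]
After op 2 [order #2] limit_buy(price=98, qty=3): fills=none; bids=[#2:3@98] asks=[#1:6@100]
After op 3 [order #3] limit_sell(price=101, qty=3): fills=none; bids=[#2:3@98] asks=[#1:6@100 #3:3@101]
After op 4 [order #4] market_sell(qty=4): fills=#2x#4:3@98; bids=[-] asks=[#1:6@100 #3:3@101]
After op 5 [order #5] limit_sell(price=100, qty=5): fills=none; bids=[-] asks=[#1:6@100 #5:5@100 #3:3@101]

Answer: BIDS (highest first):
  (empty)
ASKS (lowest first):
  #1: 6@100
  #5: 5@100
  #3: 3@101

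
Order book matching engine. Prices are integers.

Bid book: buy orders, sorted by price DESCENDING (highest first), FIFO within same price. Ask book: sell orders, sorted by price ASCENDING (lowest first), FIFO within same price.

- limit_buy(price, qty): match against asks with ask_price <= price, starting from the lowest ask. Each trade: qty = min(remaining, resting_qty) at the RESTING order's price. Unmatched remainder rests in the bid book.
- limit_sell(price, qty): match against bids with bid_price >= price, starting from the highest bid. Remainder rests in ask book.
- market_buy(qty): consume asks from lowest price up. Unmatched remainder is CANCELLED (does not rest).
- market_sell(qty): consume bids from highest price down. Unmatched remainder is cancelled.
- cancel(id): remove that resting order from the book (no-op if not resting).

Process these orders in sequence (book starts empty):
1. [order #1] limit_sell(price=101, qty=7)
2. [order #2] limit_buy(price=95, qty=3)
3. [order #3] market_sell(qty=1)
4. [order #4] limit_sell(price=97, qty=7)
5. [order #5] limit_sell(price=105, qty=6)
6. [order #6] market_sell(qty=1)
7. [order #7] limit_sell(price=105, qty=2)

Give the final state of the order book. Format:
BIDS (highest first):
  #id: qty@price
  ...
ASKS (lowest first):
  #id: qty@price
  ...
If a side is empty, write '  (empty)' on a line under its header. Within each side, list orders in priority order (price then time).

After op 1 [order #1] limit_sell(price=101, qty=7): fills=none; bids=[-] asks=[#1:7@101]
After op 2 [order #2] limit_buy(price=95, qty=3): fills=none; bids=[#2:3@95] asks=[#1:7@101]
After op 3 [order #3] market_sell(qty=1): fills=#2x#3:1@95; bids=[#2:2@95] asks=[#1:7@101]
After op 4 [order #4] limit_sell(price=97, qty=7): fills=none; bids=[#2:2@95] asks=[#4:7@97 #1:7@101]
After op 5 [order #5] limit_sell(price=105, qty=6): fills=none; bids=[#2:2@95] asks=[#4:7@97 #1:7@101 #5:6@105]
After op 6 [order #6] market_sell(qty=1): fills=#2x#6:1@95; bids=[#2:1@95] asks=[#4:7@97 #1:7@101 #5:6@105]
After op 7 [order #7] limit_sell(price=105, qty=2): fills=none; bids=[#2:1@95] asks=[#4:7@97 #1:7@101 #5:6@105 #7:2@105]

Answer: BIDS (highest first):
  #2: 1@95
ASKS (lowest first):
  #4: 7@97
  #1: 7@101
  #5: 6@105
  #7: 2@105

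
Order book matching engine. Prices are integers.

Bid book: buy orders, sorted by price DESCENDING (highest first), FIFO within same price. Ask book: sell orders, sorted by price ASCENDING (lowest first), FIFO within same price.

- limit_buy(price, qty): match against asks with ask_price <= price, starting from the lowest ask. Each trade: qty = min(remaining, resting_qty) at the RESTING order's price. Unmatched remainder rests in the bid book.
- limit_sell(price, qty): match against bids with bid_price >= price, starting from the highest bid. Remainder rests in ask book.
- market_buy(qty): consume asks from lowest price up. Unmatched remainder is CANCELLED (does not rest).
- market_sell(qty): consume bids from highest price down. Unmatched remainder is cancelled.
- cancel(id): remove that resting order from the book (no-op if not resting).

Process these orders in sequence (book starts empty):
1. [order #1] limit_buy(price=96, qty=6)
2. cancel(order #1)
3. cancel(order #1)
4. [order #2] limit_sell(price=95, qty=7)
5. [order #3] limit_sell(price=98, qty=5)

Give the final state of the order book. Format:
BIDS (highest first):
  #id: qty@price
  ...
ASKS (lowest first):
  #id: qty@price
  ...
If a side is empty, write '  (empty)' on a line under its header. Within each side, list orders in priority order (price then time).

Answer: BIDS (highest first):
  (empty)
ASKS (lowest first):
  #2: 7@95
  #3: 5@98

Derivation:
After op 1 [order #1] limit_buy(price=96, qty=6): fills=none; bids=[#1:6@96] asks=[-]
After op 2 cancel(order #1): fills=none; bids=[-] asks=[-]
After op 3 cancel(order #1): fills=none; bids=[-] asks=[-]
After op 4 [order #2] limit_sell(price=95, qty=7): fills=none; bids=[-] asks=[#2:7@95]
After op 5 [order #3] limit_sell(price=98, qty=5): fills=none; bids=[-] asks=[#2:7@95 #3:5@98]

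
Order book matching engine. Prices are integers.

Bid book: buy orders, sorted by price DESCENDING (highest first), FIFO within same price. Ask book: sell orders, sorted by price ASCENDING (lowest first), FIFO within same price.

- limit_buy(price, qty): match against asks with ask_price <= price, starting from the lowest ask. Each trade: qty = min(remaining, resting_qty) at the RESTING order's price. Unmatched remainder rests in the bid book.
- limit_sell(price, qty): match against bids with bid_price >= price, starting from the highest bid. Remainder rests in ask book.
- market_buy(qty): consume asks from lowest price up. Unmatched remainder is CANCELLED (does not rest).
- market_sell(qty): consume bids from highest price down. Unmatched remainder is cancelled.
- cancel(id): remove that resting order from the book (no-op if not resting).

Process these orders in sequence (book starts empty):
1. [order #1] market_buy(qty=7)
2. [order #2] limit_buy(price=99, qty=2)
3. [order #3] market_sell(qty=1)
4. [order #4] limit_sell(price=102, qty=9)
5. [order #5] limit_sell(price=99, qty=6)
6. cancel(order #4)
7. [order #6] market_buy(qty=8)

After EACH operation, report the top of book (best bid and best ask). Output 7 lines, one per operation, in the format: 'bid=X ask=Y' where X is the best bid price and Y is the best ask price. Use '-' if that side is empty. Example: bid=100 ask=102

After op 1 [order #1] market_buy(qty=7): fills=none; bids=[-] asks=[-]
After op 2 [order #2] limit_buy(price=99, qty=2): fills=none; bids=[#2:2@99] asks=[-]
After op 3 [order #3] market_sell(qty=1): fills=#2x#3:1@99; bids=[#2:1@99] asks=[-]
After op 4 [order #4] limit_sell(price=102, qty=9): fills=none; bids=[#2:1@99] asks=[#4:9@102]
After op 5 [order #5] limit_sell(price=99, qty=6): fills=#2x#5:1@99; bids=[-] asks=[#5:5@99 #4:9@102]
After op 6 cancel(order #4): fills=none; bids=[-] asks=[#5:5@99]
After op 7 [order #6] market_buy(qty=8): fills=#6x#5:5@99; bids=[-] asks=[-]

Answer: bid=- ask=-
bid=99 ask=-
bid=99 ask=-
bid=99 ask=102
bid=- ask=99
bid=- ask=99
bid=- ask=-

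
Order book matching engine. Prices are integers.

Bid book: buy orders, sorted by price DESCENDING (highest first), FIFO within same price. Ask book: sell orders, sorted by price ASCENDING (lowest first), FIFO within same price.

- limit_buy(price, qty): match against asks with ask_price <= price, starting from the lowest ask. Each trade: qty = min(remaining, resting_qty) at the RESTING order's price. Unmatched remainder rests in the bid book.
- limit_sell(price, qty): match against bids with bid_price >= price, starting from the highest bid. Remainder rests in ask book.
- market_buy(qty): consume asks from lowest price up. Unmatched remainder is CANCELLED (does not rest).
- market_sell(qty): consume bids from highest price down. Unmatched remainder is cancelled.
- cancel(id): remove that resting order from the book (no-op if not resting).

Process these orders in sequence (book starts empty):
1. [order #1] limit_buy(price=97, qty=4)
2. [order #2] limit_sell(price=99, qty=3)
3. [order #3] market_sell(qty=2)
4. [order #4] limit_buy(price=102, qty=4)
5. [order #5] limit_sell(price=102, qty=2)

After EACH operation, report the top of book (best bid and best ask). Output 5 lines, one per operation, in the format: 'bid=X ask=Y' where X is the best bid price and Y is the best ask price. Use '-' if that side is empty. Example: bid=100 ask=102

After op 1 [order #1] limit_buy(price=97, qty=4): fills=none; bids=[#1:4@97] asks=[-]
After op 2 [order #2] limit_sell(price=99, qty=3): fills=none; bids=[#1:4@97] asks=[#2:3@99]
After op 3 [order #3] market_sell(qty=2): fills=#1x#3:2@97; bids=[#1:2@97] asks=[#2:3@99]
After op 4 [order #4] limit_buy(price=102, qty=4): fills=#4x#2:3@99; bids=[#4:1@102 #1:2@97] asks=[-]
After op 5 [order #5] limit_sell(price=102, qty=2): fills=#4x#5:1@102; bids=[#1:2@97] asks=[#5:1@102]

Answer: bid=97 ask=-
bid=97 ask=99
bid=97 ask=99
bid=102 ask=-
bid=97 ask=102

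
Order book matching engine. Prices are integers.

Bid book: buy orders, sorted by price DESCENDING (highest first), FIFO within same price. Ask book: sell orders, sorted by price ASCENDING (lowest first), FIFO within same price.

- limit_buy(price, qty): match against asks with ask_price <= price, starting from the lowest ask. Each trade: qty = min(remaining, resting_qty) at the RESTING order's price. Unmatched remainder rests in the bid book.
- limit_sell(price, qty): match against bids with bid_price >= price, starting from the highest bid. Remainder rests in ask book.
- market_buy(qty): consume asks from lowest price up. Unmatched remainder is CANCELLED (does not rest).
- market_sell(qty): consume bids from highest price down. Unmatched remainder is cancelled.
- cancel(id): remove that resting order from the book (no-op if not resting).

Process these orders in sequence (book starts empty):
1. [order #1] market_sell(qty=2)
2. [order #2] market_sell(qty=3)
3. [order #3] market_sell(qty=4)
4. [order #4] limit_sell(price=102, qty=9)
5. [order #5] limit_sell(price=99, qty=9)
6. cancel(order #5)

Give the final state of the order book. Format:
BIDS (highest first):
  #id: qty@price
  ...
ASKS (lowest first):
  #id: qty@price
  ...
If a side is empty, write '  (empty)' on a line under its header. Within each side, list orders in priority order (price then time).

Answer: BIDS (highest first):
  (empty)
ASKS (lowest first):
  #4: 9@102

Derivation:
After op 1 [order #1] market_sell(qty=2): fills=none; bids=[-] asks=[-]
After op 2 [order #2] market_sell(qty=3): fills=none; bids=[-] asks=[-]
After op 3 [order #3] market_sell(qty=4): fills=none; bids=[-] asks=[-]
After op 4 [order #4] limit_sell(price=102, qty=9): fills=none; bids=[-] asks=[#4:9@102]
After op 5 [order #5] limit_sell(price=99, qty=9): fills=none; bids=[-] asks=[#5:9@99 #4:9@102]
After op 6 cancel(order #5): fills=none; bids=[-] asks=[#4:9@102]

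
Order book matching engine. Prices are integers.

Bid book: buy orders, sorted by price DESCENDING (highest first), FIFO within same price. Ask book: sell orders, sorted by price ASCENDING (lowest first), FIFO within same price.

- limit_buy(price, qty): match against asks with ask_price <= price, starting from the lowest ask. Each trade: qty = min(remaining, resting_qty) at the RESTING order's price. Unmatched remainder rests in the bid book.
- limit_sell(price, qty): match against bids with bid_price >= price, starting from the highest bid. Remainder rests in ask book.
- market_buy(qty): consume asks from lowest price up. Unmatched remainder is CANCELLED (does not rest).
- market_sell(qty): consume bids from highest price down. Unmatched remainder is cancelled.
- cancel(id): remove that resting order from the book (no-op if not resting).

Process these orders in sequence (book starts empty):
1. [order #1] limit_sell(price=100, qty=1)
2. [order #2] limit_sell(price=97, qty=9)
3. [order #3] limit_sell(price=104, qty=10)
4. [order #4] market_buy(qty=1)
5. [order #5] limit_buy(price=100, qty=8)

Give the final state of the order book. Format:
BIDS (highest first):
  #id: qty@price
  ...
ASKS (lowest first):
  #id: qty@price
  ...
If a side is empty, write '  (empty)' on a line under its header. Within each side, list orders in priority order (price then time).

After op 1 [order #1] limit_sell(price=100, qty=1): fills=none; bids=[-] asks=[#1:1@100]
After op 2 [order #2] limit_sell(price=97, qty=9): fills=none; bids=[-] asks=[#2:9@97 #1:1@100]
After op 3 [order #3] limit_sell(price=104, qty=10): fills=none; bids=[-] asks=[#2:9@97 #1:1@100 #3:10@104]
After op 4 [order #4] market_buy(qty=1): fills=#4x#2:1@97; bids=[-] asks=[#2:8@97 #1:1@100 #3:10@104]
After op 5 [order #5] limit_buy(price=100, qty=8): fills=#5x#2:8@97; bids=[-] asks=[#1:1@100 #3:10@104]

Answer: BIDS (highest first):
  (empty)
ASKS (lowest first):
  #1: 1@100
  #3: 10@104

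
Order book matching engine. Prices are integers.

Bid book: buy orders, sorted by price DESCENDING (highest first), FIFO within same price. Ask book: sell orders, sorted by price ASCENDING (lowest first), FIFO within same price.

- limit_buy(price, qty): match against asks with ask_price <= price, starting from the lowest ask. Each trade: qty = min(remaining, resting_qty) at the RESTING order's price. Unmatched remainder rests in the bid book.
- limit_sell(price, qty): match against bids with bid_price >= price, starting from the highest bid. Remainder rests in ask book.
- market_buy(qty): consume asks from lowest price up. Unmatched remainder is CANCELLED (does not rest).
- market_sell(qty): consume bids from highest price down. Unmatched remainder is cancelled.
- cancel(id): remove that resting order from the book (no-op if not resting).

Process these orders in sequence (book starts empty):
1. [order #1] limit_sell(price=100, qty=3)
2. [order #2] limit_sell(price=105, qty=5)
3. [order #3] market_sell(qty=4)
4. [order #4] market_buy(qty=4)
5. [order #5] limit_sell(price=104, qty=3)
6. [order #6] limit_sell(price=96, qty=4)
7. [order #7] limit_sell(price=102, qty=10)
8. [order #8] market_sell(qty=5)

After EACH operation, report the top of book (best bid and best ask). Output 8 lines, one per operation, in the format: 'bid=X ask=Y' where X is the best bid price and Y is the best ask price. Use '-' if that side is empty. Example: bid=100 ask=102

Answer: bid=- ask=100
bid=- ask=100
bid=- ask=100
bid=- ask=105
bid=- ask=104
bid=- ask=96
bid=- ask=96
bid=- ask=96

Derivation:
After op 1 [order #1] limit_sell(price=100, qty=3): fills=none; bids=[-] asks=[#1:3@100]
After op 2 [order #2] limit_sell(price=105, qty=5): fills=none; bids=[-] asks=[#1:3@100 #2:5@105]
After op 3 [order #3] market_sell(qty=4): fills=none; bids=[-] asks=[#1:3@100 #2:5@105]
After op 4 [order #4] market_buy(qty=4): fills=#4x#1:3@100 #4x#2:1@105; bids=[-] asks=[#2:4@105]
After op 5 [order #5] limit_sell(price=104, qty=3): fills=none; bids=[-] asks=[#5:3@104 #2:4@105]
After op 6 [order #6] limit_sell(price=96, qty=4): fills=none; bids=[-] asks=[#6:4@96 #5:3@104 #2:4@105]
After op 7 [order #7] limit_sell(price=102, qty=10): fills=none; bids=[-] asks=[#6:4@96 #7:10@102 #5:3@104 #2:4@105]
After op 8 [order #8] market_sell(qty=5): fills=none; bids=[-] asks=[#6:4@96 #7:10@102 #5:3@104 #2:4@105]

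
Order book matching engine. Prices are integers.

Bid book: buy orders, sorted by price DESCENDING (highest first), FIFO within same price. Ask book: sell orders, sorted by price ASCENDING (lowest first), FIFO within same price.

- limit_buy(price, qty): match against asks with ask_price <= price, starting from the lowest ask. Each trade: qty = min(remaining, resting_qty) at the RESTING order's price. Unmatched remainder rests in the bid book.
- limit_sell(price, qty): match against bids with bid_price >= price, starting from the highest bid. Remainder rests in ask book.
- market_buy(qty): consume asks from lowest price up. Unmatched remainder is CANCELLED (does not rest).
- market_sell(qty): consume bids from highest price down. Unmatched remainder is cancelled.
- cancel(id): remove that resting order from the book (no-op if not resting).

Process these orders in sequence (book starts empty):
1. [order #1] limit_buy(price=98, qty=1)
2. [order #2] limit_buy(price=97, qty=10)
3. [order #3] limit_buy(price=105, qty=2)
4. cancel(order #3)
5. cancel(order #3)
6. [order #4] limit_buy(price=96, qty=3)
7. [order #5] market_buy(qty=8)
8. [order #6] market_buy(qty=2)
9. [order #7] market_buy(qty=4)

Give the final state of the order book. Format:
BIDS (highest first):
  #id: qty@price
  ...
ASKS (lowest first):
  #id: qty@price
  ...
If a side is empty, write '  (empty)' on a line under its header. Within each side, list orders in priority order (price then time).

After op 1 [order #1] limit_buy(price=98, qty=1): fills=none; bids=[#1:1@98] asks=[-]
After op 2 [order #2] limit_buy(price=97, qty=10): fills=none; bids=[#1:1@98 #2:10@97] asks=[-]
After op 3 [order #3] limit_buy(price=105, qty=2): fills=none; bids=[#3:2@105 #1:1@98 #2:10@97] asks=[-]
After op 4 cancel(order #3): fills=none; bids=[#1:1@98 #2:10@97] asks=[-]
After op 5 cancel(order #3): fills=none; bids=[#1:1@98 #2:10@97] asks=[-]
After op 6 [order #4] limit_buy(price=96, qty=3): fills=none; bids=[#1:1@98 #2:10@97 #4:3@96] asks=[-]
After op 7 [order #5] market_buy(qty=8): fills=none; bids=[#1:1@98 #2:10@97 #4:3@96] asks=[-]
After op 8 [order #6] market_buy(qty=2): fills=none; bids=[#1:1@98 #2:10@97 #4:3@96] asks=[-]
After op 9 [order #7] market_buy(qty=4): fills=none; bids=[#1:1@98 #2:10@97 #4:3@96] asks=[-]

Answer: BIDS (highest first):
  #1: 1@98
  #2: 10@97
  #4: 3@96
ASKS (lowest first):
  (empty)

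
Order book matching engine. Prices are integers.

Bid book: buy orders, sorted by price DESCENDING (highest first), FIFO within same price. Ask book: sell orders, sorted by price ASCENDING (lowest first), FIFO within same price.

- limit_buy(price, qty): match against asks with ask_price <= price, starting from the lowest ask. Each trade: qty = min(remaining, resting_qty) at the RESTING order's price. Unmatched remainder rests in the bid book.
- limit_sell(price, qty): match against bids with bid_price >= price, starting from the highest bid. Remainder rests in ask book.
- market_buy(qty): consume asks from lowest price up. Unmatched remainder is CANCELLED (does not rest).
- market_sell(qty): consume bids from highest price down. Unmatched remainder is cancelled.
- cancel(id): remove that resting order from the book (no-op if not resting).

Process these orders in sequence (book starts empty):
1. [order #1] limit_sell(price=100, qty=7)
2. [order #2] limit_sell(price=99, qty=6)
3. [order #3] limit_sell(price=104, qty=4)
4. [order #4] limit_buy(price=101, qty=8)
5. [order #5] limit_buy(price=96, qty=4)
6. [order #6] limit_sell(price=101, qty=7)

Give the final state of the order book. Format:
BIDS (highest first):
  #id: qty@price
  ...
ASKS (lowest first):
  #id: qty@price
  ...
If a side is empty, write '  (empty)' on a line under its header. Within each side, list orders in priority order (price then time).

After op 1 [order #1] limit_sell(price=100, qty=7): fills=none; bids=[-] asks=[#1:7@100]
After op 2 [order #2] limit_sell(price=99, qty=6): fills=none; bids=[-] asks=[#2:6@99 #1:7@100]
After op 3 [order #3] limit_sell(price=104, qty=4): fills=none; bids=[-] asks=[#2:6@99 #1:7@100 #3:4@104]
After op 4 [order #4] limit_buy(price=101, qty=8): fills=#4x#2:6@99 #4x#1:2@100; bids=[-] asks=[#1:5@100 #3:4@104]
After op 5 [order #5] limit_buy(price=96, qty=4): fills=none; bids=[#5:4@96] asks=[#1:5@100 #3:4@104]
After op 6 [order #6] limit_sell(price=101, qty=7): fills=none; bids=[#5:4@96] asks=[#1:5@100 #6:7@101 #3:4@104]

Answer: BIDS (highest first):
  #5: 4@96
ASKS (lowest first):
  #1: 5@100
  #6: 7@101
  #3: 4@104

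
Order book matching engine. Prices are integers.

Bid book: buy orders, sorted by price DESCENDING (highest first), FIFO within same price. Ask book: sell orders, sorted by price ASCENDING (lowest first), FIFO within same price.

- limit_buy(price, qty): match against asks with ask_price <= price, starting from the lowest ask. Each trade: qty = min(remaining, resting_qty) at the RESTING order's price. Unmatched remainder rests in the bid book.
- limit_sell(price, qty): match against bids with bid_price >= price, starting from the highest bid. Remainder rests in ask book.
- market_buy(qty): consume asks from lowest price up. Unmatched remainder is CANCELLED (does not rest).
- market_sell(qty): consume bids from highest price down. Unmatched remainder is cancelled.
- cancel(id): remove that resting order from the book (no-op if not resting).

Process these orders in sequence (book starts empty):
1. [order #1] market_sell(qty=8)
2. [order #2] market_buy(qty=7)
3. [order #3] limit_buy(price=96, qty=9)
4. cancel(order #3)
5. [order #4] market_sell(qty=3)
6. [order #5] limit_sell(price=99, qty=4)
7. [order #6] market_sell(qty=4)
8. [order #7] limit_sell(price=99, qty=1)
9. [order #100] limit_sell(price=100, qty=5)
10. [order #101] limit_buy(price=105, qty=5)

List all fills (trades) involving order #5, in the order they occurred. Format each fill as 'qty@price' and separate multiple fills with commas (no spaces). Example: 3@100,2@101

After op 1 [order #1] market_sell(qty=8): fills=none; bids=[-] asks=[-]
After op 2 [order #2] market_buy(qty=7): fills=none; bids=[-] asks=[-]
After op 3 [order #3] limit_buy(price=96, qty=9): fills=none; bids=[#3:9@96] asks=[-]
After op 4 cancel(order #3): fills=none; bids=[-] asks=[-]
After op 5 [order #4] market_sell(qty=3): fills=none; bids=[-] asks=[-]
After op 6 [order #5] limit_sell(price=99, qty=4): fills=none; bids=[-] asks=[#5:4@99]
After op 7 [order #6] market_sell(qty=4): fills=none; bids=[-] asks=[#5:4@99]
After op 8 [order #7] limit_sell(price=99, qty=1): fills=none; bids=[-] asks=[#5:4@99 #7:1@99]
After op 9 [order #100] limit_sell(price=100, qty=5): fills=none; bids=[-] asks=[#5:4@99 #7:1@99 #100:5@100]
After op 10 [order #101] limit_buy(price=105, qty=5): fills=#101x#5:4@99 #101x#7:1@99; bids=[-] asks=[#100:5@100]

Answer: 4@99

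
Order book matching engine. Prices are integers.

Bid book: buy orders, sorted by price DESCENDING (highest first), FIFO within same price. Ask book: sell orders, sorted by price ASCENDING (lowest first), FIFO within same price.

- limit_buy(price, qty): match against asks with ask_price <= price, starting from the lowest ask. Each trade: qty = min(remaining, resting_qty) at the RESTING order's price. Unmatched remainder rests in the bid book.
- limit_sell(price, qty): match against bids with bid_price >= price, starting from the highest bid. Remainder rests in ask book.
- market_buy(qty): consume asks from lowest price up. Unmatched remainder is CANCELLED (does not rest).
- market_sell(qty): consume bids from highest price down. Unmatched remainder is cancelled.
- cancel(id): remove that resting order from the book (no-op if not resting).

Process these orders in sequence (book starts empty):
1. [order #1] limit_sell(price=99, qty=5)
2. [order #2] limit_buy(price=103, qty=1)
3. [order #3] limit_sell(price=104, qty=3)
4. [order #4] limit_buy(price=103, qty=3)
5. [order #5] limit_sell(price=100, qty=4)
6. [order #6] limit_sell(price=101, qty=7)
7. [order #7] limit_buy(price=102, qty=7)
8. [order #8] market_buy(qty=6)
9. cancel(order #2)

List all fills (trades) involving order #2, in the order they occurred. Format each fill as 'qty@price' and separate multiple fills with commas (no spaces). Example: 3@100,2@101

After op 1 [order #1] limit_sell(price=99, qty=5): fills=none; bids=[-] asks=[#1:5@99]
After op 2 [order #2] limit_buy(price=103, qty=1): fills=#2x#1:1@99; bids=[-] asks=[#1:4@99]
After op 3 [order #3] limit_sell(price=104, qty=3): fills=none; bids=[-] asks=[#1:4@99 #3:3@104]
After op 4 [order #4] limit_buy(price=103, qty=3): fills=#4x#1:3@99; bids=[-] asks=[#1:1@99 #3:3@104]
After op 5 [order #5] limit_sell(price=100, qty=4): fills=none; bids=[-] asks=[#1:1@99 #5:4@100 #3:3@104]
After op 6 [order #6] limit_sell(price=101, qty=7): fills=none; bids=[-] asks=[#1:1@99 #5:4@100 #6:7@101 #3:3@104]
After op 7 [order #7] limit_buy(price=102, qty=7): fills=#7x#1:1@99 #7x#5:4@100 #7x#6:2@101; bids=[-] asks=[#6:5@101 #3:3@104]
After op 8 [order #8] market_buy(qty=6): fills=#8x#6:5@101 #8x#3:1@104; bids=[-] asks=[#3:2@104]
After op 9 cancel(order #2): fills=none; bids=[-] asks=[#3:2@104]

Answer: 1@99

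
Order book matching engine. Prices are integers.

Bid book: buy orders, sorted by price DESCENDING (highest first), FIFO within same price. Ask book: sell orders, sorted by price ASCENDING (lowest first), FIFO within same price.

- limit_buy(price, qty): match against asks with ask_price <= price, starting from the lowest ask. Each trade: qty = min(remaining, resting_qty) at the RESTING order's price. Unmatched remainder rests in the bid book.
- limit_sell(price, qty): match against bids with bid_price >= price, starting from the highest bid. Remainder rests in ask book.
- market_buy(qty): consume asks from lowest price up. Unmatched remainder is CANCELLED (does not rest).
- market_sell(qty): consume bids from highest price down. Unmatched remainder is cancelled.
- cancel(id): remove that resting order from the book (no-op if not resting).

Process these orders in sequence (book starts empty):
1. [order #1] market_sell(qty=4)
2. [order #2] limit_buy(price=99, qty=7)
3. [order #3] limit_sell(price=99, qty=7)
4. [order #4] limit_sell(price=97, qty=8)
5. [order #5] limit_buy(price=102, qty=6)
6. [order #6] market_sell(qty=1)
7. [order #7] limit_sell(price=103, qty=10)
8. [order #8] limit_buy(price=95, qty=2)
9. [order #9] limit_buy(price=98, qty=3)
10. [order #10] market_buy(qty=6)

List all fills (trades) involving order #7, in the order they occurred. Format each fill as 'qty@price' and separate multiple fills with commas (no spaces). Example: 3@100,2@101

After op 1 [order #1] market_sell(qty=4): fills=none; bids=[-] asks=[-]
After op 2 [order #2] limit_buy(price=99, qty=7): fills=none; bids=[#2:7@99] asks=[-]
After op 3 [order #3] limit_sell(price=99, qty=7): fills=#2x#3:7@99; bids=[-] asks=[-]
After op 4 [order #4] limit_sell(price=97, qty=8): fills=none; bids=[-] asks=[#4:8@97]
After op 5 [order #5] limit_buy(price=102, qty=6): fills=#5x#4:6@97; bids=[-] asks=[#4:2@97]
After op 6 [order #6] market_sell(qty=1): fills=none; bids=[-] asks=[#4:2@97]
After op 7 [order #7] limit_sell(price=103, qty=10): fills=none; bids=[-] asks=[#4:2@97 #7:10@103]
After op 8 [order #8] limit_buy(price=95, qty=2): fills=none; bids=[#8:2@95] asks=[#4:2@97 #7:10@103]
After op 9 [order #9] limit_buy(price=98, qty=3): fills=#9x#4:2@97; bids=[#9:1@98 #8:2@95] asks=[#7:10@103]
After op 10 [order #10] market_buy(qty=6): fills=#10x#7:6@103; bids=[#9:1@98 #8:2@95] asks=[#7:4@103]

Answer: 6@103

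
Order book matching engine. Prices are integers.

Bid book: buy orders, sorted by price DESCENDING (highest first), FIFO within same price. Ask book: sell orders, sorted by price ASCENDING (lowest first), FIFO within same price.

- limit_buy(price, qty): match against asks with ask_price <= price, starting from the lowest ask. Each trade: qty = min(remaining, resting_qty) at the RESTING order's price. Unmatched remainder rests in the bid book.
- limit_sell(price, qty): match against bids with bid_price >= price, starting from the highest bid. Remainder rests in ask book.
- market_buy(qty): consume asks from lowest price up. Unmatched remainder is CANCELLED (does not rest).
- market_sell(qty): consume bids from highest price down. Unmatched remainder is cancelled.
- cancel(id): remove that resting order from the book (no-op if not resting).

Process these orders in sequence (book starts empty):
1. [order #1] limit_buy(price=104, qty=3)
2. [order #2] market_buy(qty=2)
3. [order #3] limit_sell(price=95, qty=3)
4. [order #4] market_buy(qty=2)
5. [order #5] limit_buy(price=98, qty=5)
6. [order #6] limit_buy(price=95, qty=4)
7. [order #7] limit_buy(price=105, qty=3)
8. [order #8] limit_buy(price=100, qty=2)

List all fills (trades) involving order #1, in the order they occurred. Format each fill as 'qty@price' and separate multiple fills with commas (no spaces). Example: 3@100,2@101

Answer: 3@104

Derivation:
After op 1 [order #1] limit_buy(price=104, qty=3): fills=none; bids=[#1:3@104] asks=[-]
After op 2 [order #2] market_buy(qty=2): fills=none; bids=[#1:3@104] asks=[-]
After op 3 [order #3] limit_sell(price=95, qty=3): fills=#1x#3:3@104; bids=[-] asks=[-]
After op 4 [order #4] market_buy(qty=2): fills=none; bids=[-] asks=[-]
After op 5 [order #5] limit_buy(price=98, qty=5): fills=none; bids=[#5:5@98] asks=[-]
After op 6 [order #6] limit_buy(price=95, qty=4): fills=none; bids=[#5:5@98 #6:4@95] asks=[-]
After op 7 [order #7] limit_buy(price=105, qty=3): fills=none; bids=[#7:3@105 #5:5@98 #6:4@95] asks=[-]
After op 8 [order #8] limit_buy(price=100, qty=2): fills=none; bids=[#7:3@105 #8:2@100 #5:5@98 #6:4@95] asks=[-]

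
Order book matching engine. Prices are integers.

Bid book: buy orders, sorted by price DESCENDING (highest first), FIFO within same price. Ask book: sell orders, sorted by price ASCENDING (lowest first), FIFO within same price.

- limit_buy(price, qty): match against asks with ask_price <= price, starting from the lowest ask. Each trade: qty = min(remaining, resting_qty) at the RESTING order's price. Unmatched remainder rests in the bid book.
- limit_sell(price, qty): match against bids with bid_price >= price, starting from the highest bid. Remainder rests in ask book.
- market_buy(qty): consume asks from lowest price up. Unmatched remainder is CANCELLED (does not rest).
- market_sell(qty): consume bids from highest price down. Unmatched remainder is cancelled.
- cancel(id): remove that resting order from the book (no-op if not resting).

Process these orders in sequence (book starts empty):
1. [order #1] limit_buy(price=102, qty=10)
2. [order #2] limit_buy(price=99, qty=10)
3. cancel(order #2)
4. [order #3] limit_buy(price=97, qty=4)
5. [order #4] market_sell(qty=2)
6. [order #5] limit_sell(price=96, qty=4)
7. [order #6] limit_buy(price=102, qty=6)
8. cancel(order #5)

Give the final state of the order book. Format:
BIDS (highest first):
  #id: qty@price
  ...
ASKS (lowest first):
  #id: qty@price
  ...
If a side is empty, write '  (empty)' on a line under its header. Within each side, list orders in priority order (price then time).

Answer: BIDS (highest first):
  #1: 4@102
  #6: 6@102
  #3: 4@97
ASKS (lowest first):
  (empty)

Derivation:
After op 1 [order #1] limit_buy(price=102, qty=10): fills=none; bids=[#1:10@102] asks=[-]
After op 2 [order #2] limit_buy(price=99, qty=10): fills=none; bids=[#1:10@102 #2:10@99] asks=[-]
After op 3 cancel(order #2): fills=none; bids=[#1:10@102] asks=[-]
After op 4 [order #3] limit_buy(price=97, qty=4): fills=none; bids=[#1:10@102 #3:4@97] asks=[-]
After op 5 [order #4] market_sell(qty=2): fills=#1x#4:2@102; bids=[#1:8@102 #3:4@97] asks=[-]
After op 6 [order #5] limit_sell(price=96, qty=4): fills=#1x#5:4@102; bids=[#1:4@102 #3:4@97] asks=[-]
After op 7 [order #6] limit_buy(price=102, qty=6): fills=none; bids=[#1:4@102 #6:6@102 #3:4@97] asks=[-]
After op 8 cancel(order #5): fills=none; bids=[#1:4@102 #6:6@102 #3:4@97] asks=[-]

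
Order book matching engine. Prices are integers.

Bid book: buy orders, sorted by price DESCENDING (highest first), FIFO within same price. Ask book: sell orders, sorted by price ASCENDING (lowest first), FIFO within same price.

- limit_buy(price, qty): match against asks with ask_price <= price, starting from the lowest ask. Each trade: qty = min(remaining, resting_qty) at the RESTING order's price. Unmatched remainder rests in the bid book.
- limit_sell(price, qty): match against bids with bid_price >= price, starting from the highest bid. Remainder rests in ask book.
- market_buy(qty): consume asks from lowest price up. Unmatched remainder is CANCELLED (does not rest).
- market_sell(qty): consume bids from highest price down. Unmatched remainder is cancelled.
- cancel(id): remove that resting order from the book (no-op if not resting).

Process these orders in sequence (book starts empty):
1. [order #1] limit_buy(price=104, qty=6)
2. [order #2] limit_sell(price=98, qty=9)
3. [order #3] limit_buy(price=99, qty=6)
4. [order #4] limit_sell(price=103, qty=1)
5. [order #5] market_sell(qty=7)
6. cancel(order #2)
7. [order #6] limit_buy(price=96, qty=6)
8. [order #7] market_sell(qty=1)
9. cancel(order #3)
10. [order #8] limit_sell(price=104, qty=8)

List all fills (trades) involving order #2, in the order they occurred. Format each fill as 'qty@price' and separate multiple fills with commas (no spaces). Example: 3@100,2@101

Answer: 6@104,3@98

Derivation:
After op 1 [order #1] limit_buy(price=104, qty=6): fills=none; bids=[#1:6@104] asks=[-]
After op 2 [order #2] limit_sell(price=98, qty=9): fills=#1x#2:6@104; bids=[-] asks=[#2:3@98]
After op 3 [order #3] limit_buy(price=99, qty=6): fills=#3x#2:3@98; bids=[#3:3@99] asks=[-]
After op 4 [order #4] limit_sell(price=103, qty=1): fills=none; bids=[#3:3@99] asks=[#4:1@103]
After op 5 [order #5] market_sell(qty=7): fills=#3x#5:3@99; bids=[-] asks=[#4:1@103]
After op 6 cancel(order #2): fills=none; bids=[-] asks=[#4:1@103]
After op 7 [order #6] limit_buy(price=96, qty=6): fills=none; bids=[#6:6@96] asks=[#4:1@103]
After op 8 [order #7] market_sell(qty=1): fills=#6x#7:1@96; bids=[#6:5@96] asks=[#4:1@103]
After op 9 cancel(order #3): fills=none; bids=[#6:5@96] asks=[#4:1@103]
After op 10 [order #8] limit_sell(price=104, qty=8): fills=none; bids=[#6:5@96] asks=[#4:1@103 #8:8@104]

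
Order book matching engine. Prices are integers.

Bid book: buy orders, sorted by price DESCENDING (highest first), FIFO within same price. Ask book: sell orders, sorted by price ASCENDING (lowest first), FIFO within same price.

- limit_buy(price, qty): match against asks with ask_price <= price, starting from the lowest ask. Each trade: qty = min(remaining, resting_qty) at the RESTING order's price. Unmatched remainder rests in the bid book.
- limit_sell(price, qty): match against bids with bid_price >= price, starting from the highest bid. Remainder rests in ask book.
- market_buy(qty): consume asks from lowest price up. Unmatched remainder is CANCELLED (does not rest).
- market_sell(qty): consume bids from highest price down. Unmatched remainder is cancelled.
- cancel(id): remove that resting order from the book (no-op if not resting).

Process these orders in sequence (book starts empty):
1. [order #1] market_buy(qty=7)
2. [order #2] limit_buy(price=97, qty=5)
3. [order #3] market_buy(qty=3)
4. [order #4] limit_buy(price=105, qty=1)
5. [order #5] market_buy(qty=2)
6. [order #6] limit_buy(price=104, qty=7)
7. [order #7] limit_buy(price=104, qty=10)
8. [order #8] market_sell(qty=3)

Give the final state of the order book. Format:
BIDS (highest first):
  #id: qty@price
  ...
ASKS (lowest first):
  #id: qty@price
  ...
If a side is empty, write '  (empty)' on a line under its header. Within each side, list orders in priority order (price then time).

After op 1 [order #1] market_buy(qty=7): fills=none; bids=[-] asks=[-]
After op 2 [order #2] limit_buy(price=97, qty=5): fills=none; bids=[#2:5@97] asks=[-]
After op 3 [order #3] market_buy(qty=3): fills=none; bids=[#2:5@97] asks=[-]
After op 4 [order #4] limit_buy(price=105, qty=1): fills=none; bids=[#4:1@105 #2:5@97] asks=[-]
After op 5 [order #5] market_buy(qty=2): fills=none; bids=[#4:1@105 #2:5@97] asks=[-]
After op 6 [order #6] limit_buy(price=104, qty=7): fills=none; bids=[#4:1@105 #6:7@104 #2:5@97] asks=[-]
After op 7 [order #7] limit_buy(price=104, qty=10): fills=none; bids=[#4:1@105 #6:7@104 #7:10@104 #2:5@97] asks=[-]
After op 8 [order #8] market_sell(qty=3): fills=#4x#8:1@105 #6x#8:2@104; bids=[#6:5@104 #7:10@104 #2:5@97] asks=[-]

Answer: BIDS (highest first):
  #6: 5@104
  #7: 10@104
  #2: 5@97
ASKS (lowest first):
  (empty)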